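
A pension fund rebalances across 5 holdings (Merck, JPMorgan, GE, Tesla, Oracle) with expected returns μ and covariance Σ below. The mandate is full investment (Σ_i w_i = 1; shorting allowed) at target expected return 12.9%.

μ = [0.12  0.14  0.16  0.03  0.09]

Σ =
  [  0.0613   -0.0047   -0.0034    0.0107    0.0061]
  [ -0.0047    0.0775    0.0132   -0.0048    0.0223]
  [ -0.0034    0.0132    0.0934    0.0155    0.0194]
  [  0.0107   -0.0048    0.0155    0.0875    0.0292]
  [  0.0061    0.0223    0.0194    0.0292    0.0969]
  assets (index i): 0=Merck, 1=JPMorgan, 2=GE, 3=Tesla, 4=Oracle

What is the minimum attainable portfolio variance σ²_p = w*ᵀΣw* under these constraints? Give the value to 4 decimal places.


g=Σ⁻¹μ = [2.1810  1.6182  1.5584  -0.1633  0.1563]
h=Σ⁻¹𝟙 = [16.0486  12.3239  7.7054  7.9290  2.5415]
a=μᵀg=0.746785  b=𝟙ᵀg=5.350641  c=𝟙ᵀh=46.548366  D=ac−b²=6.132263
λ₁=(c·0.129−b)/D = (46.548366·0.129−5.350641)/6.132263 = 0.106665
λ₂=(a−b·0.129)/D = (0.746785−5.350641·0.129)/6.132263 = 0.009222
w* = 0.106665·g + 0.009222·h:
  w_0 = 0.106665·2.1810 + 0.009222·16.0486 = 0.3806  (Merck)
  w_1 = 0.106665·1.6182 + 0.009222·12.3239 = 0.2863  (JPMorgan)
  w_2 = 0.106665·1.5584 + 0.009222·7.7054 = 0.2373  (GE)
  w_3 = 0.106665·-0.1633 + 0.009222·7.9290 = 0.0557  (Tesla)
  w_4 = 0.106665·0.1563 + 0.009222·2.5415 = 0.0401  (Oracle)
Σw_i=1.0000  μᵀw=0.1290
σ²=wᵀΣw=λ₁·μ_p+λ₂ = 0.106665·0.129 + 0.009222 = 0.022982 ≈ 0.0230

0.0230


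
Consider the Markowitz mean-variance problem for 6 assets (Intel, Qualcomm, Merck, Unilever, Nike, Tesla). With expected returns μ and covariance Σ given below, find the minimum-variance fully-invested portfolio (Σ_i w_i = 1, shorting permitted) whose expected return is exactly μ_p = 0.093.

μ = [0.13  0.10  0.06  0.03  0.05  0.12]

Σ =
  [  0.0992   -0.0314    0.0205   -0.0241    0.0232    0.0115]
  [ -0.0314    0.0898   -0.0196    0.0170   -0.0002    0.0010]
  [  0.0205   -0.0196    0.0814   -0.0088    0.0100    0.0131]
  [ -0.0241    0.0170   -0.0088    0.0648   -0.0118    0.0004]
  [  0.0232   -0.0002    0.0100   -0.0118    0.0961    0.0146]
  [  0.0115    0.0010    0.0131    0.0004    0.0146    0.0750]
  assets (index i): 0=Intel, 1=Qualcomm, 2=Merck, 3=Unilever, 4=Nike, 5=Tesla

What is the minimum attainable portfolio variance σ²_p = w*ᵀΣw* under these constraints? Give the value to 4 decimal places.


0.0147

u=Σ⁻¹μ = [1.7841  1.7135  0.5934  0.7389  -0.0614  1.2080]
v=Σ⁻¹𝟙 = [14.6690  15.1464  12.3575  19.8109  6.9386  7.2673]
a=μᵀu=0.602930  b=𝟙ᵀu=5.976395  c=𝟙ᵀv=76.189772  D=ac−b²=10.219761
λ₁=(c·0.093−b)/D = (76.189772·0.093−5.976395)/10.219761 = 0.108540
λ₂=(a−b·0.093)/D = (0.602930−5.976395·0.093)/10.219761 = 0.004611
w* = 0.108540·u + 0.004611·v:
  w_0 = 0.108540·1.7841 + 0.004611·14.6690 = 0.2613  (Intel)
  w_1 = 0.108540·1.7135 + 0.004611·15.1464 = 0.2558  (Qualcomm)
  w_2 = 0.108540·0.5934 + 0.004611·12.3575 = 0.1214  (Merck)
  w_3 = 0.108540·0.7389 + 0.004611·19.8109 = 0.1716  (Unilever)
  w_4 = 0.108540·-0.0614 + 0.004611·6.9386 = 0.0253  (Nike)
  w_5 = 0.108540·1.2080 + 0.004611·7.2673 = 0.1646  (Tesla)
Σw_i=1.0000  μᵀw=0.0930
σ²=wᵀΣw=λ₁·μ_p+λ₂ = 0.108540·0.093 + 0.004611 = 0.014705 ≈ 0.0147


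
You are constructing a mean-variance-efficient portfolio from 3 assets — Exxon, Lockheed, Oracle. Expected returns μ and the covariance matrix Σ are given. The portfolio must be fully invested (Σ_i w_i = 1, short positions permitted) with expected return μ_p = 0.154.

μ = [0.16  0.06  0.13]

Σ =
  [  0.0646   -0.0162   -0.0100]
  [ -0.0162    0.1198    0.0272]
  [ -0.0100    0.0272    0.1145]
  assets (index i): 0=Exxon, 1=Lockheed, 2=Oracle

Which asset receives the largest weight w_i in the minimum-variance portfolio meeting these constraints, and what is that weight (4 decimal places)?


Exxon (0.7166)

x=Σ⁻¹μ = [2.8192  0.6008  1.2389]
y=Σ⁻¹𝟙 = [19.0253  9.0478  8.2459]
a=μᵀx=0.648175  b=𝟙ᵀx=4.658874  c=𝟙ᵀy=36.318912  D=ac−b²=1.835913
λ₁=(c·0.154−b)/D = (36.318912·0.154−4.658874)/1.835913 = 0.508869
λ₂=(a−b·0.154)/D = (0.648175−4.658874·0.154)/1.835913 = -0.037742
w* = 0.508869·x + -0.037742·y:
  w_0 = 0.508869·2.8192 + -0.037742·19.0253 = 0.7166  (Exxon)
  w_1 = 0.508869·0.6008 + -0.037742·9.0478 = -0.0358  (Lockheed)
  w_2 = 0.508869·1.2389 + -0.037742·8.2459 = 0.3192  (Oracle)
Σw_i=1.0000  μᵀw=0.1540
σ²=wᵀΣw=λ₁·μ_p+λ₂ = 0.508869·0.154 + -0.037742 = 0.040624 ≈ 0.0406


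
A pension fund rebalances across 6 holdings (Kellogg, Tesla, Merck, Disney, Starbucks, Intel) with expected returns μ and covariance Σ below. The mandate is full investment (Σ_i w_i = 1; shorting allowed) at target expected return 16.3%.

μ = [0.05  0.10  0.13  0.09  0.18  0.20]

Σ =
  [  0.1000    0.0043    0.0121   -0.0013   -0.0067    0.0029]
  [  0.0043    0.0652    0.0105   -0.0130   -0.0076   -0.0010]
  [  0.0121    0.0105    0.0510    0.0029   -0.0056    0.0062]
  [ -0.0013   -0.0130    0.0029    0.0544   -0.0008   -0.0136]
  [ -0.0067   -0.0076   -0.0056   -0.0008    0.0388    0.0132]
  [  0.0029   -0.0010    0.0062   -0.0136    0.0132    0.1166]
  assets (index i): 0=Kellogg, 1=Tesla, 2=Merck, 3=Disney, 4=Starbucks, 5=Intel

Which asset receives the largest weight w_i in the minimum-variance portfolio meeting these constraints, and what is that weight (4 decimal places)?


p=Σ⁻¹μ = [0.4681  2.2531  2.2306  2.4896  5.0859  1.3190]
q=Σ⁻¹𝟙 = [9.6230  21.2559  14.1370  25.1829  31.7386  7.1118]
a=μᵀp=1.942019  b=𝟙ᵀp=13.846323  c=𝟙ᵀq=109.049265  D=ac−b²=20.055034
λ₁=(c·0.163−b)/D = (109.049265·0.163−13.846323)/20.055034 = 0.195896
λ₂=(a−b·0.163)/D = (1.942019−13.846323·0.163)/20.055034 = -0.015703
w* = 0.195896·p + -0.015703·q:
  w_0 = 0.195896·0.4681 + -0.015703·9.6230 = -0.0594  (Kellogg)
  w_1 = 0.195896·2.2531 + -0.015703·21.2559 = 0.1076  (Tesla)
  w_2 = 0.195896·2.2306 + -0.015703·14.1370 = 0.2150  (Merck)
  w_3 = 0.195896·2.4896 + -0.015703·25.1829 = 0.0923  (Disney)
  w_4 = 0.195896·5.0859 + -0.015703·31.7386 = 0.4979  (Starbucks)
  w_5 = 0.195896·1.3190 + -0.015703·7.1118 = 0.1467  (Intel)
Σw_i=1.0000  μᵀw=0.1630
σ²=wᵀΣw=λ₁·μ_p+λ₂ = 0.195896·0.163 + -0.015703 = 0.016228 ≈ 0.0162

Starbucks (0.4979)


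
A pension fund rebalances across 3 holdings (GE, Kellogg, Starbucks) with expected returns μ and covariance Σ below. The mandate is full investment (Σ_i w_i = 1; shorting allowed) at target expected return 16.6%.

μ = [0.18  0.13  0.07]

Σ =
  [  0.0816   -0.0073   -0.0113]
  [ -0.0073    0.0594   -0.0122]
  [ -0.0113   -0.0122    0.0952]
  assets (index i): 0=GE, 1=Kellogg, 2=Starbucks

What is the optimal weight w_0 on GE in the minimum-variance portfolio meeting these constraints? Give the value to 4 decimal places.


p=Σ⁻¹μ = [2.6519  2.8039  1.4094]
q=Σ⁻¹𝟙 = [16.3341  21.9765  15.2593]
a=μᵀp=0.940510  b=𝟙ᵀp=6.865223  c=𝟙ᵀq=53.569847  D=ac−b²=3.251698
λ₁=(c·0.166−b)/D = (53.569847·0.166−6.865223)/3.251698 = 0.623481
λ₂=(a−b·0.166)/D = (0.940510−6.865223·0.166)/3.251698 = -0.061235
w* = 0.623481·p + -0.061235·q:
  w_0 = 0.623481·2.6519 + -0.061235·16.3341 = 0.6532  (GE)
  w_1 = 0.623481·2.8039 + -0.061235·21.9765 = 0.4025  (Kellogg)
  w_2 = 0.623481·1.4094 + -0.061235·15.2593 = -0.0557  (Starbucks)
Σw_i=1.0000  μᵀw=0.1660
σ²=wᵀΣw=λ₁·μ_p+λ₂ = 0.623481·0.166 + -0.061235 = 0.042263 ≈ 0.0423

0.6532


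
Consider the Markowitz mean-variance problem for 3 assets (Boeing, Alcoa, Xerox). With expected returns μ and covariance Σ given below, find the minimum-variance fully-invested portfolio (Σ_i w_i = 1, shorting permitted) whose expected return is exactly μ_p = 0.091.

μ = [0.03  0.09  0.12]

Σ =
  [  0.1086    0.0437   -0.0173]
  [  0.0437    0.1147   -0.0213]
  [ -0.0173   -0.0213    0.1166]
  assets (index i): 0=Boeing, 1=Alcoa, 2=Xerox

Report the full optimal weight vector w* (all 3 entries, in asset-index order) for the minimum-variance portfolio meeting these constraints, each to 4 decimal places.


0.2104  0.3354  0.4541

x=Σ⁻¹μ = [0.0752  0.9825  1.2198]
y=Σ⁻¹𝟙 = [7.8473  7.8022  11.1659]
a=μᵀx=0.237059  b=𝟙ᵀx=2.277521  c=𝟙ᵀy=26.815347  D=ac−b²=1.169723
λ₁=(c·0.091−b)/D = (26.815347·0.091−2.277521)/1.169723 = 0.139072
λ₂=(a−b·0.091)/D = (0.237059−2.277521·0.091)/1.169723 = 0.025480
w* = 0.139072·x + 0.025480·y:
  w_0 = 0.139072·0.0752 + 0.025480·7.8473 = 0.2104  (Boeing)
  w_1 = 0.139072·0.9825 + 0.025480·7.8022 = 0.3354  (Alcoa)
  w_2 = 0.139072·1.2198 + 0.025480·11.1659 = 0.4541  (Xerox)
Σw_i=1.0000  μᵀw=0.0910
σ²=wᵀΣw=λ₁·μ_p+λ₂ = 0.139072·0.091 + 0.025480 = 0.038136 ≈ 0.0381


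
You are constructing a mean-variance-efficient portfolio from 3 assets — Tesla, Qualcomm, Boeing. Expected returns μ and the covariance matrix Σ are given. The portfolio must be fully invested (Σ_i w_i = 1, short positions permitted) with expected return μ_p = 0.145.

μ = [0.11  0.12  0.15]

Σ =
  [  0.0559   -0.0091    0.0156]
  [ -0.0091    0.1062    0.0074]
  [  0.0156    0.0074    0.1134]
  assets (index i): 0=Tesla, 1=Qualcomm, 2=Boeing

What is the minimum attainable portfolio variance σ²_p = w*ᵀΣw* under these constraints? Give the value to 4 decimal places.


0.0833

g=Σ⁻¹μ = [1.8928  1.2237  0.9825]
h=Σ⁻¹𝟙 = [18.0333  10.5679  5.6480]
a=μᵀg=0.502427  b=𝟙ᵀg=4.098998  c=𝟙ᵀh=34.249095  D=ac−b²=0.405888
λ₁=(c·0.145−b)/D = (34.249095·0.145−4.098998)/0.405888 = 2.136358
λ₂=(a−b·0.145)/D = (0.502427−4.098998·0.145)/0.405888 = -0.226486
w* = 2.136358·g + -0.226486·h:
  w_0 = 2.136358·1.8928 + -0.226486·18.0333 = -0.0405  (Tesla)
  w_1 = 2.136358·1.2237 + -0.226486·10.5679 = 0.2207  (Qualcomm)
  w_2 = 2.136358·0.9825 + -0.226486·5.6480 = 0.8198  (Boeing)
Σw_i=1.0000  μᵀw=0.1450
σ²=wᵀΣw=λ₁·μ_p+λ₂ = 2.136358·0.145 + -0.226486 = 0.083286 ≈ 0.0833


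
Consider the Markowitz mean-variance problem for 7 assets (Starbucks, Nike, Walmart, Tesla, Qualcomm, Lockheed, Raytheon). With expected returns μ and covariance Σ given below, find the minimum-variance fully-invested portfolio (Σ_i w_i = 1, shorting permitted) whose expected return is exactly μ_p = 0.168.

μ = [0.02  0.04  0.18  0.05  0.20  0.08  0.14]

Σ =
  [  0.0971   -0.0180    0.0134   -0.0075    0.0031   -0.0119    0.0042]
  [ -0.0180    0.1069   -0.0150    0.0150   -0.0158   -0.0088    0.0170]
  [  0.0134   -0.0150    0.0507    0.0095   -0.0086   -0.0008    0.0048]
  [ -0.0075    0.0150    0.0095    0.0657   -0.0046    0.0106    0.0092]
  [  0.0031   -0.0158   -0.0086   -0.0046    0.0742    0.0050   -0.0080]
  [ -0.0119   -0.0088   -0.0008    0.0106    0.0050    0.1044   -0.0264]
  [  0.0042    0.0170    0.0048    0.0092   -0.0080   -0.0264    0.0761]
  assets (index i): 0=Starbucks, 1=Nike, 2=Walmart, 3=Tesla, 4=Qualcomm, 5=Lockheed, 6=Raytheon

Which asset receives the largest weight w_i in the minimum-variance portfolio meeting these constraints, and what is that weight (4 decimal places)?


Walmart (0.3946)

u=Σ⁻¹μ = [-0.2597  1.3361  4.5377  -0.4894  3.6316  1.3070  2.1637]
v=Σ⁻¹𝟙 = [11.0917  15.2630  22.2791  6.9430  19.8178  14.1527  13.8673]
a=μᵀu=1.974357  b=𝟙ᵀu=12.226947  c=𝟙ᵀv=103.414647  D=ac−b²=54.679225
λ₁=(c·0.168−b)/D = (103.414647·0.168−12.226947)/54.679225 = 0.094126
λ₂=(a−b·0.168)/D = (1.974357−12.226947·0.168)/54.679225 = -0.001459
w* = 0.094126·u + -0.001459·v:
  w_0 = 0.094126·-0.2597 + -0.001459·11.0917 = -0.0406  (Starbucks)
  w_1 = 0.094126·1.3361 + -0.001459·15.2630 = 0.1035  (Nike)
  w_2 = 0.094126·4.5377 + -0.001459·22.2791 = 0.3946  (Walmart)
  w_3 = 0.094126·-0.4894 + -0.001459·6.9430 = -0.0562  (Tesla)
  w_4 = 0.094126·3.6316 + -0.001459·19.8178 = 0.3129  (Qualcomm)
  w_5 = 0.094126·1.3070 + -0.001459·14.1527 = 0.1024  (Lockheed)
  w_6 = 0.094126·2.1637 + -0.001459·13.8673 = 0.1834  (Raytheon)
Σw_i=1.0000  μᵀw=0.1680
σ²=wᵀΣw=λ₁·μ_p+λ₂ = 0.094126·0.168 + -0.001459 = 0.014354 ≈ 0.0144


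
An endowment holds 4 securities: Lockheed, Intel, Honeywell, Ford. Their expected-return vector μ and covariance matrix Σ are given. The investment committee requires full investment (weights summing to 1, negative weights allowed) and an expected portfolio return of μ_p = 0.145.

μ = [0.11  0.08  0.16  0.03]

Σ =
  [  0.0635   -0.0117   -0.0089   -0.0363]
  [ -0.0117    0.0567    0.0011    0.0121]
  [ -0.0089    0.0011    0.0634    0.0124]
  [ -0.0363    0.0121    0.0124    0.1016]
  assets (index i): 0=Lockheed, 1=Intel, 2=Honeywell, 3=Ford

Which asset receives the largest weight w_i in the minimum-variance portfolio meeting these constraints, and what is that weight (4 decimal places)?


Honeywell (0.6224)

g=Σ⁻¹μ = [2.8929  1.7880  2.7460  0.7808]
h=Σ⁻¹𝟙 = [31.2796  20.2301  16.5688  16.5867]
a=μᵀg=0.924053  b=𝟙ᵀg=8.207763  c=𝟙ᵀh=84.665136  D=ac−b²=10.867672
λ₁=(c·0.145−b)/D = (84.665136·0.145−8.207763)/10.867672 = 0.374384
λ₂=(a−b·0.145)/D = (0.924053−8.207763·0.145)/10.867672 = -0.024483
w* = 0.374384·g + -0.024483·h:
  w_0 = 0.374384·2.8929 + -0.024483·31.2796 = 0.3173  (Lockheed)
  w_1 = 0.374384·1.7880 + -0.024483·20.2301 = 0.1741  (Intel)
  w_2 = 0.374384·2.7460 + -0.024483·16.5688 = 0.6224  (Honeywell)
  w_3 = 0.374384·0.7808 + -0.024483·16.5867 = -0.1138  (Ford)
Σw_i=1.0000  μᵀw=0.1450
σ²=wᵀΣw=λ₁·μ_p+λ₂ = 0.374384·0.145 + -0.024483 = 0.029803 ≈ 0.0298


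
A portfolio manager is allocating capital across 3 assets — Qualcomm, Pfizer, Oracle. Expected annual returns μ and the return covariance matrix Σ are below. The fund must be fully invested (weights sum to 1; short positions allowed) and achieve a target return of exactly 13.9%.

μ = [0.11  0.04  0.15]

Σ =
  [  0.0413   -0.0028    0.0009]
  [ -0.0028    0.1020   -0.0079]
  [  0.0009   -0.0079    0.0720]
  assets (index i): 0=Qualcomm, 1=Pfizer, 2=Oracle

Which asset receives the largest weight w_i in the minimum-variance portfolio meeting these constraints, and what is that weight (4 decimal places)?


p=Σ⁻¹μ = [2.6599  0.6293  2.1191]
q=Σ⁻¹𝟙 = [24.6779  11.6320  14.8567]
a=μᵀp=0.635634  b=𝟙ᵀp=5.408359  c=𝟙ᵀq=51.166660  D=ac−b²=3.272898
λ₁=(c·0.139−b)/D = (51.166660·0.139−5.408359)/3.272898 = 0.520580
λ₂=(a−b·0.139)/D = (0.635634−5.408359·0.139)/3.272898 = -0.035482
w* = 0.520580·p + -0.035482·q:
  w_0 = 0.520580·2.6599 + -0.035482·24.6779 = 0.5091  (Qualcomm)
  w_1 = 0.520580·0.6293 + -0.035482·11.6320 = -0.0851  (Pfizer)
  w_2 = 0.520580·2.1191 + -0.035482·14.8567 = 0.5760  (Oracle)
Σw_i=1.0000  μᵀw=0.1390
σ²=wᵀΣw=λ₁·μ_p+λ₂ = 0.520580·0.139 + -0.035482 = 0.036879 ≈ 0.0369

Oracle (0.5760)


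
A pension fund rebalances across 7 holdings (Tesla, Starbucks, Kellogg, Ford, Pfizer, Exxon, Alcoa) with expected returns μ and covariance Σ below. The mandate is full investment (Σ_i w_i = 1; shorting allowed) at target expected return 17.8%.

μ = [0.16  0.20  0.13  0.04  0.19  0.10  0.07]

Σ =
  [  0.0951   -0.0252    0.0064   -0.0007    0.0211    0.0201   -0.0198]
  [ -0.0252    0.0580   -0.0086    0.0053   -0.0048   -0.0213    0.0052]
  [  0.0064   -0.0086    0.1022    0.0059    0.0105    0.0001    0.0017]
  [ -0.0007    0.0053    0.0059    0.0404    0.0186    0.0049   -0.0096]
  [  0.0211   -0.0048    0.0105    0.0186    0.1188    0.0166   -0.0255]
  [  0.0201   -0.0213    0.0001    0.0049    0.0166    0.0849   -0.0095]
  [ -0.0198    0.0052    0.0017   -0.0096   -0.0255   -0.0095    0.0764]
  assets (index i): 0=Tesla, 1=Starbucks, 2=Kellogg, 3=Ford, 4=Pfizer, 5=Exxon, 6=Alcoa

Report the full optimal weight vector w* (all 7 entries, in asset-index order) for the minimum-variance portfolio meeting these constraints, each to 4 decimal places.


p=Σ⁻¹μ = [2.7293  5.5040  1.4051  -0.3165  1.4050  1.8647  1.8787]
q=Σ⁻¹𝟙 = [17.8690  28.3274  8.9523  21.1535  4.8667  14.9033  21.7283]
a=μᵀp=2.292434  b=𝟙ᵀp=14.470416  c=𝟙ᵀq=117.800299  D=ac−b²=60.656472
λ₁=(c·0.178−b)/D = (117.800299·0.178−14.470416)/60.656472 = 0.107129
λ₂=(a−b·0.178)/D = (2.292434−14.470416·0.178)/60.656472 = -0.004671
w* = 0.107129·p + -0.004671·q:
  w_0 = 0.107129·2.7293 + -0.004671·17.8690 = 0.2089  (Tesla)
  w_1 = 0.107129·5.5040 + -0.004671·28.3274 = 0.4573  (Starbucks)
  w_2 = 0.107129·1.4051 + -0.004671·8.9523 = 0.1087  (Kellogg)
  w_3 = 0.107129·-0.3165 + -0.004671·21.1535 = -0.1327  (Ford)
  w_4 = 0.107129·1.4050 + -0.004671·4.8667 = 0.1278  (Pfizer)
  w_5 = 0.107129·1.8647 + -0.004671·14.9033 = 0.1302  (Exxon)
  w_6 = 0.107129·1.8787 + -0.004671·21.7283 = 0.0998  (Alcoa)
Σw_i=1.0000  μᵀw=0.1780
σ²=wᵀΣw=λ₁·μ_p+λ₂ = 0.107129·0.178 + -0.004671 = 0.014398 ≈ 0.0144

0.2089  0.4573  0.1087  -0.1327  0.1278  0.1302  0.0998


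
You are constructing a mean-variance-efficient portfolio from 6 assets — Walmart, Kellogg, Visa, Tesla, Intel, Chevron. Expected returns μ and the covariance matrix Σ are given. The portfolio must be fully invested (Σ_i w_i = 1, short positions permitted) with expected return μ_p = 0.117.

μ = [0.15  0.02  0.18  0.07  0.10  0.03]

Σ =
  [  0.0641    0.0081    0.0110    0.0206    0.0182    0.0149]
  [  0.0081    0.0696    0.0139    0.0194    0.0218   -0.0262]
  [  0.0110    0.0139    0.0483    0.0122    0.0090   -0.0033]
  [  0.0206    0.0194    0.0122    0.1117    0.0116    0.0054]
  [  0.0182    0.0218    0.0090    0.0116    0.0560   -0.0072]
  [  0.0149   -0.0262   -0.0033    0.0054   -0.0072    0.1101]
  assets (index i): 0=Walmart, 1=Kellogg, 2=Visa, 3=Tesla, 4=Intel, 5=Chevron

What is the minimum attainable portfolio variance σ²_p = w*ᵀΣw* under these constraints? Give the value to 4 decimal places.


g=Σ⁻¹μ = [1.5503  -0.9152  3.4330  0.0110  1.0865  0.0183]
h=Σ⁻¹𝟙 = [5.0008  11.3999  14.4568  2.8017  10.4457  12.0977]
a=μᵀg=0.942157  b=𝟙ᵀg=5.183963  c=𝟙ᵀh=56.202596  D=ac−b²=26.078177
λ₁=(c·0.117−b)/D = (56.202596·0.117−5.183963)/26.078177 = 0.053368
λ₂=(a−b·0.117)/D = (0.942157−5.183963·0.117)/26.078177 = 0.012870
w* = 0.053368·g + 0.012870·h:
  w_0 = 0.053368·1.5503 + 0.012870·5.0008 = 0.1471  (Walmart)
  w_1 = 0.053368·-0.9152 + 0.012870·11.3999 = 0.0979  (Kellogg)
  w_2 = 0.053368·3.4330 + 0.012870·14.4568 = 0.3693  (Visa)
  w_3 = 0.053368·0.0110 + 0.012870·2.8017 = 0.0366  (Tesla)
  w_4 = 0.053368·1.0865 + 0.012870·10.4457 = 0.1924  (Intel)
  w_5 = 0.053368·0.0183 + 0.012870·12.0977 = 0.1567  (Chevron)
Σw_i=1.0000  μᵀw=0.1170
σ²=wᵀΣw=λ₁·μ_p+λ₂ = 0.053368·0.117 + 0.012870 = 0.019114 ≈ 0.0191

0.0191


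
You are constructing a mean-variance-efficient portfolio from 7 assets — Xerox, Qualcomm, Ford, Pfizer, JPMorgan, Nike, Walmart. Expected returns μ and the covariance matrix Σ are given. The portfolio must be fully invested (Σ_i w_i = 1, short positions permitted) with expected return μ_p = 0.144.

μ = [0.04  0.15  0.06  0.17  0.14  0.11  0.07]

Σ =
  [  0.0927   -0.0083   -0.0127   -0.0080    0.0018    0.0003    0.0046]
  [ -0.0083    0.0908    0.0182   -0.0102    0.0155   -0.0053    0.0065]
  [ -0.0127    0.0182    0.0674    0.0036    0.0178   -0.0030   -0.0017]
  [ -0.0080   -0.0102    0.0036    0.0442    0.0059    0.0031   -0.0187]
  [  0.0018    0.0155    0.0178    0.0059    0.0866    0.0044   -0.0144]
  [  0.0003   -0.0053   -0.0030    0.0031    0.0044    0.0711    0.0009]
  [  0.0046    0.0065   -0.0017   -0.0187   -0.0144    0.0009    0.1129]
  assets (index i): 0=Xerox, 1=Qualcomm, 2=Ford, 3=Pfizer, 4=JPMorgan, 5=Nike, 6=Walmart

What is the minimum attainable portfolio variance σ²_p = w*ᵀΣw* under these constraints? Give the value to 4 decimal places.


0.0135

u=Σ⁻¹μ = [0.9514  2.0732  0.0742  4.8396  1.0397  1.4079  1.3860]
v=Σ⁻¹𝟙 = [15.4148  12.3057  12.1166  31.2473  5.9681  13.5252  13.5323]
a=μᵀu=1.573673  b=𝟙ᵀu=11.772049  c=𝟙ᵀv=104.109978  D=ac−b²=25.253885
λ₁=(c·0.144−b)/D = (104.109978·0.144−11.772049)/25.253885 = 0.127497
λ₂=(a−b·0.144)/D = (1.573673−11.772049·0.144)/25.253885 = -0.004811
w* = 0.127497·u + -0.004811·v:
  w_0 = 0.127497·0.9514 + -0.004811·15.4148 = 0.0471  (Xerox)
  w_1 = 0.127497·2.0732 + -0.004811·12.3057 = 0.2051  (Qualcomm)
  w_2 = 0.127497·0.0742 + -0.004811·12.1166 = -0.0488  (Ford)
  w_3 = 0.127497·4.8396 + -0.004811·31.2473 = 0.4667  (Pfizer)
  w_4 = 0.127497·1.0397 + -0.004811·5.9681 = 0.1039  (JPMorgan)
  w_5 = 0.127497·1.4079 + -0.004811·13.5252 = 0.1144  (Nike)
  w_6 = 0.127497·1.3860 + -0.004811·13.5323 = 0.1116  (Walmart)
Σw_i=1.0000  μᵀw=0.1440
σ²=wᵀΣw=λ₁·μ_p+λ₂ = 0.127497·0.144 + -0.004811 = 0.013548 ≈ 0.0135


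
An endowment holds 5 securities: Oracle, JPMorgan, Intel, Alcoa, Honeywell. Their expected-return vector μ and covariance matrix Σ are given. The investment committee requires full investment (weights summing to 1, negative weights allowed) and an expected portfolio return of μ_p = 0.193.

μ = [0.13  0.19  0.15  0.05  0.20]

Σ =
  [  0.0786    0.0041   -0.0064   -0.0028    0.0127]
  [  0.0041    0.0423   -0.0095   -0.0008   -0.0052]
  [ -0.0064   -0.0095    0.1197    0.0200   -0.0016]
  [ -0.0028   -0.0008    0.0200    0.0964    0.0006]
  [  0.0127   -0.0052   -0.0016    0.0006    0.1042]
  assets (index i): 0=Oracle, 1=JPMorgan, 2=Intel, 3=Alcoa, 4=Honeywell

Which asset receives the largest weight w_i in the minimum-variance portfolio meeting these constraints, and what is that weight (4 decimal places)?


JPMorgan (0.5792)

x=Σ⁻¹μ = [1.2086  5.0134  1.7048  0.2290  2.0471]
y=Σ⁻¹𝟙 = [10.9001  26.1097  9.6611  8.8422  9.6688]
a=μᵀx=1.786259  b=𝟙ᵀx=10.202891  c=𝟙ᵀy=65.181859  D=ac−b²=12.332681
λ₁=(c·0.193−b)/D = (65.181859·0.193−10.202891)/12.332681 = 0.192757
λ₂=(a−b·0.193)/D = (1.786259−10.202891·0.193)/12.332681 = -0.014830
w* = 0.192757·x + -0.014830·y:
  w_0 = 0.192757·1.2086 + -0.014830·10.9001 = 0.0713  (Oracle)
  w_1 = 0.192757·5.0134 + -0.014830·26.1097 = 0.5792  (JPMorgan)
  w_2 = 0.192757·1.7048 + -0.014830·9.6611 = 0.1853  (Intel)
  w_3 = 0.192757·0.2290 + -0.014830·8.8422 = -0.0870  (Alcoa)
  w_4 = 0.192757·2.0471 + -0.014830·9.6688 = 0.2512  (Honeywell)
Σw_i=1.0000  μᵀw=0.1930
σ²=wᵀΣw=λ₁·μ_p+λ₂ = 0.192757·0.193 + -0.014830 = 0.022372 ≈ 0.0224


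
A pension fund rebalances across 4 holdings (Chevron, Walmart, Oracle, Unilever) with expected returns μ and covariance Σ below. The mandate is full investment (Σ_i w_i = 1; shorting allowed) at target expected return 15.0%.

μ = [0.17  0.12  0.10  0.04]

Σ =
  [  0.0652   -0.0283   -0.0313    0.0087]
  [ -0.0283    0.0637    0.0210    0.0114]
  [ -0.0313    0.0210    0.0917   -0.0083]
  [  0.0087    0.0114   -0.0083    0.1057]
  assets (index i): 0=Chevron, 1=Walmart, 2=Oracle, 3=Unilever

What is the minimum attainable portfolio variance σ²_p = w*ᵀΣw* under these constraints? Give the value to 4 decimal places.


0.0154

x=Σ⁻¹μ = [5.1534  3.5594  2.0098  -0.2718]
y=Σ⁻¹𝟙 = [33.2224  23.7661  17.3021  5.5217]
a=μᵀx=1.493318  b=𝟙ᵀx=10.450812  c=𝟙ᵀy=79.812232  D=ac−b²=9.965532
λ₁=(c·0.150−b)/D = (79.812232·0.150−10.450812)/9.965532 = 0.152628
λ₂=(a−b·0.150)/D = (1.493318−10.450812·0.150)/9.965532 = -0.007456
w* = 0.152628·x + -0.007456·y:
  w_0 = 0.152628·5.1534 + -0.007456·33.2224 = 0.5388  (Chevron)
  w_1 = 0.152628·3.5594 + -0.007456·23.7661 = 0.3661  (Walmart)
  w_2 = 0.152628·2.0098 + -0.007456·17.3021 = 0.1777  (Oracle)
  w_3 = 0.152628·-0.2718 + -0.007456·5.5217 = -0.0827  (Unilever)
Σw_i=1.0000  μᵀw=0.1500
σ²=wᵀΣw=λ₁·μ_p+λ₂ = 0.152628·0.150 + -0.007456 = 0.015438 ≈ 0.0154


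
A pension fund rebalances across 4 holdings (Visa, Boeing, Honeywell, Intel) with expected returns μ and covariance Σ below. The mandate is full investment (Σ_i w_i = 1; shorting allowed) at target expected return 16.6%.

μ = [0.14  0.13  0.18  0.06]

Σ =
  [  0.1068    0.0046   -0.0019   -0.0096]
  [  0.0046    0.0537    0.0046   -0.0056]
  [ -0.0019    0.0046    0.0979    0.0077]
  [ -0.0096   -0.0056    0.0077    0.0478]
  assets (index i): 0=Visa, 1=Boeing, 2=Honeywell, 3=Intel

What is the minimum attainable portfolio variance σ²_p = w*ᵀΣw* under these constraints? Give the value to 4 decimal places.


0.0415

u=Σ⁻¹μ = [1.3784  2.3234  1.6350  1.5409]
v=Σ⁻¹𝟙 = [10.8279  19.5627  7.6051  24.1619]
a=μᵀu=0.881770  b=𝟙ᵀu=6.877677  c=𝟙ᵀv=62.157523  D=ac−b²=7.506206
λ₁=(c·0.166−b)/D = (62.157523·0.166−6.877677)/7.506206 = 0.458350
λ₂=(a−b·0.166)/D = (0.881770−6.877677·0.166)/7.506206 = -0.034628
w* = 0.458350·u + -0.034628·v:
  w_0 = 0.458350·1.3784 + -0.034628·10.8279 = 0.2568  (Visa)
  w_1 = 0.458350·2.3234 + -0.034628·19.5627 = 0.3875  (Boeing)
  w_2 = 0.458350·1.6350 + -0.034628·7.6051 = 0.4861  (Honeywell)
  w_3 = 0.458350·1.5409 + -0.034628·24.1619 = -0.1304  (Intel)
Σw_i=1.0000  μᵀw=0.1660
σ²=wᵀΣw=λ₁·μ_p+λ₂ = 0.458350·0.166 + -0.034628 = 0.041458 ≈ 0.0415


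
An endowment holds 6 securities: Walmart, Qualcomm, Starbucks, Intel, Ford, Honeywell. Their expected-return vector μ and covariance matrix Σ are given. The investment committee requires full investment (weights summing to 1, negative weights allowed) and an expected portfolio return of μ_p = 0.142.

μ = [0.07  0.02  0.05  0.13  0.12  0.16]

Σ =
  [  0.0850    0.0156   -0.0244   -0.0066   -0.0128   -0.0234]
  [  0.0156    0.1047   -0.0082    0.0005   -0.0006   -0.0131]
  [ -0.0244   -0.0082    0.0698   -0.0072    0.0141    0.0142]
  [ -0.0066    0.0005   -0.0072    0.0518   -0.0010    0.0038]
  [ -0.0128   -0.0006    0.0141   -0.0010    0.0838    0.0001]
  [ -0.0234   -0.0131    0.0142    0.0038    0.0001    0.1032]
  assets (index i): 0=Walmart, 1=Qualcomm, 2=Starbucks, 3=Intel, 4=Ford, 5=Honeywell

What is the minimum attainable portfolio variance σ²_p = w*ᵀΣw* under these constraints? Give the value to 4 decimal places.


x=Σ⁻¹μ = [2.0436  0.1886  1.0566  2.8148  1.5992  1.7871]
y=Σ⁻¹𝟙 = [23.2606  9.2316  21.0751  24.4420  12.2831  12.3242]
a=μᵀx=1.043421  b=𝟙ᵀx=9.489931  c=𝟙ᵀy=102.616570  D=ac−b²=17.013513
λ₁=(c·0.142−b)/D = (102.616570·0.142−9.489931)/17.013513 = 0.298682
λ₂=(a−b·0.142)/D = (1.043421−9.489931·0.142)/17.013513 = -0.017877
w* = 0.298682·x + -0.017877·y:
  w_0 = 0.298682·2.0436 + -0.017877·23.2606 = 0.1946  (Walmart)
  w_1 = 0.298682·0.1886 + -0.017877·9.2316 = -0.1087  (Qualcomm)
  w_2 = 0.298682·1.0566 + -0.017877·21.0751 = -0.0612  (Starbucks)
  w_3 = 0.298682·2.8148 + -0.017877·24.4420 = 0.4038  (Intel)
  w_4 = 0.298682·1.5992 + -0.017877·12.2831 = 0.2581  (Ford)
  w_5 = 0.298682·1.7871 + -0.017877·12.3242 = 0.3135  (Honeywell)
Σw_i=1.0000  μᵀw=0.1420
σ²=wᵀΣw=λ₁·μ_p+λ₂ = 0.298682·0.142 + -0.017877 = 0.024536 ≈ 0.0245

0.0245


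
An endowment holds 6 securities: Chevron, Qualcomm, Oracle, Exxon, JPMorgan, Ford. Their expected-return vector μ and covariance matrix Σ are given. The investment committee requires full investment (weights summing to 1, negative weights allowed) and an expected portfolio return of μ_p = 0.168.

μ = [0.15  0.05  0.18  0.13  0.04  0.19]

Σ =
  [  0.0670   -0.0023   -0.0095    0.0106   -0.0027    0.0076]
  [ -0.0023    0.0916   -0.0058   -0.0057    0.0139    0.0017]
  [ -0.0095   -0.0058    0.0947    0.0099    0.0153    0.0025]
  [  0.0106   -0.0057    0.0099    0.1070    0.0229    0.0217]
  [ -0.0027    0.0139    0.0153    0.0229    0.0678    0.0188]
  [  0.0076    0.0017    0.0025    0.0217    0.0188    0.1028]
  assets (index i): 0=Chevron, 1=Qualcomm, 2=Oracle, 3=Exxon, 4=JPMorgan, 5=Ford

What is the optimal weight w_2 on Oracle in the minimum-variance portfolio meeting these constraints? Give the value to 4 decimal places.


0.3248

g=Σ⁻¹μ = [2.2666  0.8493  2.1745  0.6493  -0.6461  1.5949]
h=Σ⁻¹𝟙 = [15.7832  11.0505  10.9789  4.5818  7.4859  5.7748]
a=μᵀg=1.135463  b=𝟙ᵀg=6.888491  c=𝟙ᵀh=55.655102  D=ac−b²=15.742992
λ₁=(c·0.168−b)/D = (55.655102·0.168−6.888491)/15.742992 = 0.156359
λ₂=(a−b·0.168)/D = (1.135463−6.888491·0.168)/15.742992 = -0.001385
w* = 0.156359·g + -0.001385·h:
  w_0 = 0.156359·2.2666 + -0.001385·15.7832 = 0.3325  (Chevron)
  w_1 = 0.156359·0.8493 + -0.001385·11.0505 = 0.1175  (Qualcomm)
  w_2 = 0.156359·2.1745 + -0.001385·10.9789 = 0.3248  (Oracle)
  w_3 = 0.156359·0.6493 + -0.001385·4.5818 = 0.0952  (Exxon)
  w_4 = 0.156359·-0.6461 + -0.001385·7.4859 = -0.1114  (JPMorgan)
  w_5 = 0.156359·1.5949 + -0.001385·5.7748 = 0.2414  (Ford)
Σw_i=1.0000  μᵀw=0.1680
σ²=wᵀΣw=λ₁·μ_p+λ₂ = 0.156359·0.168 + -0.001385 = 0.024883 ≈ 0.0249


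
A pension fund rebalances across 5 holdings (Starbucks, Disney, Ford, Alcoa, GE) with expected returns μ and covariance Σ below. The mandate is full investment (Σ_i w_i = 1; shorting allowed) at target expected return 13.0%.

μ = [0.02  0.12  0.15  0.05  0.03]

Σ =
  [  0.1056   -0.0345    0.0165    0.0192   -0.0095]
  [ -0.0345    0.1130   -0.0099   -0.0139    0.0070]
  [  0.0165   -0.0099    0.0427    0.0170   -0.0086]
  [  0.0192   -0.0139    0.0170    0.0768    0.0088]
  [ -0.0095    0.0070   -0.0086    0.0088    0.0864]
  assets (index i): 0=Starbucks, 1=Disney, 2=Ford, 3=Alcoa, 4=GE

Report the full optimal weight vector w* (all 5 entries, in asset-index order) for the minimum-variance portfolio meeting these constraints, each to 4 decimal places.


g=Σ⁻¹μ = [0.0962  1.3891  3.9564  -0.0714  0.6463]
h=Σ⁻¹𝟙 = [10.5279  14.0215  22.7202  6.3841  13.2069]
a=μᵀg=0.777894  b=𝟙ᵀg=6.016585  c=𝟙ᵀh=66.860703  D=ac−b²=15.811249
λ₁=(c·0.130−b)/D = (66.860703·0.130−6.016585)/15.811249 = 0.169203
λ₂=(a−b·0.130)/D = (0.777894−6.016585·0.130)/15.811249 = -0.000270
w* = 0.169203·g + -0.000270·h:
  w_0 = 0.169203·0.0962 + -0.000270·10.5279 = 0.0134  (Starbucks)
  w_1 = 0.169203·1.3891 + -0.000270·14.0215 = 0.2313  (Disney)
  w_2 = 0.169203·3.9564 + -0.000270·22.7202 = 0.6633  (Ford)
  w_3 = 0.169203·-0.0714 + -0.000270·6.3841 = -0.0138  (Alcoa)
  w_4 = 0.169203·0.6463 + -0.000270·13.2069 = 0.1058  (GE)
Σw_i=1.0000  μᵀw=0.1300
σ²=wᵀΣw=λ₁·μ_p+λ₂ = 0.169203·0.130 + -0.000270 = 0.021727 ≈ 0.0217

0.0134  0.2313  0.6633  -0.0138  0.1058


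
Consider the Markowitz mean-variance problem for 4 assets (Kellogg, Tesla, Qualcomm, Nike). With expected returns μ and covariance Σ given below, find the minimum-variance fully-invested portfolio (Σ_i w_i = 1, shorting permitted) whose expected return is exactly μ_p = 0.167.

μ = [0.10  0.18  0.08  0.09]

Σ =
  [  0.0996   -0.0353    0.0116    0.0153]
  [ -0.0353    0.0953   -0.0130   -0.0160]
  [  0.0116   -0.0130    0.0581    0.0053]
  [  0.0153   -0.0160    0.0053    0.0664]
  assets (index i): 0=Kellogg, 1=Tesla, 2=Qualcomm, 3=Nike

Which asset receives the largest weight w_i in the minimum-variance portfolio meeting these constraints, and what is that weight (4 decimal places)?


p=Σ⁻¹μ = [1.6330  2.9717  1.5726  1.5697]
q=Σ⁻¹𝟙 = [12.7562  20.2595  17.7764  15.5838]
a=μᵀp=0.965285  b=𝟙ᵀp=7.746986  c=𝟙ᵀq=66.375927  D=ac−b²=4.055859
λ₁=(c·0.167−b)/D = (66.375927·0.167−7.746986)/4.055859 = 0.822956
λ₂=(a−b·0.167)/D = (0.965285−7.746986·0.167)/4.055859 = -0.080985
w* = 0.822956·p + -0.080985·q:
  w_0 = 0.822956·1.6330 + -0.080985·12.7562 = 0.3108  (Kellogg)
  w_1 = 0.822956·2.9717 + -0.080985·20.2595 = 0.8049  (Tesla)
  w_2 = 0.822956·1.5726 + -0.080985·17.7764 = -0.1454  (Qualcomm)
  w_3 = 0.822956·1.5697 + -0.080985·15.5838 = 0.0297  (Nike)
Σw_i=1.0000  μᵀw=0.1670
σ²=wᵀΣw=λ₁·μ_p+λ₂ = 0.822956·0.167 + -0.080985 = 0.056449 ≈ 0.0564

Tesla (0.8049)


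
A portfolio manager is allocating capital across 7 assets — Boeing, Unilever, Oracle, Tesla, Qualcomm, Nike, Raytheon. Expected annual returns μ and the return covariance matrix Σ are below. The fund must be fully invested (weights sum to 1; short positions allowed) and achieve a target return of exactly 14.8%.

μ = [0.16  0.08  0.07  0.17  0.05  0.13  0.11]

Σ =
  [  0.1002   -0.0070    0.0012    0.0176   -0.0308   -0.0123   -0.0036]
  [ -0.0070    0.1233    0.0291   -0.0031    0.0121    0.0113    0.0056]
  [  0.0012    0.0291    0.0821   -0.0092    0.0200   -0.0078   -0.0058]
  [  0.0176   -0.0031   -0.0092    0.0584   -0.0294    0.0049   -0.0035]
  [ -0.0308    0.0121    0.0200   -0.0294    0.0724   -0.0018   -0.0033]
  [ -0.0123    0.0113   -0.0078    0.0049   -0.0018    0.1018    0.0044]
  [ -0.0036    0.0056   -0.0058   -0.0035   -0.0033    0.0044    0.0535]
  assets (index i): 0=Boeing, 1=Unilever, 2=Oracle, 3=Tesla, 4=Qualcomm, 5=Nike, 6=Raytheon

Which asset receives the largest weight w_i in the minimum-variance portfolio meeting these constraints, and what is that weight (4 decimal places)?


p=Σ⁻¹μ = [2.1117  0.1401  0.7689  4.0305  3.1420  1.3240  2.6155]
q=Σ⁻¹𝟙 = [16.5153  2.4753  9.4443  30.1075  31.3754  10.3521  23.6212]
a=μᵀp=1.705020  b=𝟙ᵀp=14.132730  c=𝟙ᵀq=123.891183  D=ac−b²=11.502920
λ₁=(c·0.148−b)/D = (123.891183·0.148−14.132730)/11.502920 = 0.365400
λ₂=(a−b·0.148)/D = (1.705020−14.132730·0.148)/11.502920 = -0.033611
w* = 0.365400·p + -0.033611·q:
  w_0 = 0.365400·2.1117 + -0.033611·16.5153 = 0.2165  (Boeing)
  w_1 = 0.365400·0.1401 + -0.033611·2.4753 = -0.0320  (Unilever)
  w_2 = 0.365400·0.7689 + -0.033611·9.4443 = -0.0365  (Oracle)
  w_3 = 0.365400·4.0305 + -0.033611·30.1075 = 0.4608  (Tesla)
  w_4 = 0.365400·3.1420 + -0.033611·31.3754 = 0.0935  (Qualcomm)
  w_5 = 0.365400·1.3240 + -0.033611·10.3521 = 0.1359  (Nike)
  w_6 = 0.365400·2.6155 + -0.033611·23.6212 = 0.1618  (Raytheon)
Σw_i=1.0000  μᵀw=0.1480
σ²=wᵀΣw=λ₁·μ_p+λ₂ = 0.365400·0.148 + -0.033611 = 0.020468 ≈ 0.0205

Tesla (0.4608)


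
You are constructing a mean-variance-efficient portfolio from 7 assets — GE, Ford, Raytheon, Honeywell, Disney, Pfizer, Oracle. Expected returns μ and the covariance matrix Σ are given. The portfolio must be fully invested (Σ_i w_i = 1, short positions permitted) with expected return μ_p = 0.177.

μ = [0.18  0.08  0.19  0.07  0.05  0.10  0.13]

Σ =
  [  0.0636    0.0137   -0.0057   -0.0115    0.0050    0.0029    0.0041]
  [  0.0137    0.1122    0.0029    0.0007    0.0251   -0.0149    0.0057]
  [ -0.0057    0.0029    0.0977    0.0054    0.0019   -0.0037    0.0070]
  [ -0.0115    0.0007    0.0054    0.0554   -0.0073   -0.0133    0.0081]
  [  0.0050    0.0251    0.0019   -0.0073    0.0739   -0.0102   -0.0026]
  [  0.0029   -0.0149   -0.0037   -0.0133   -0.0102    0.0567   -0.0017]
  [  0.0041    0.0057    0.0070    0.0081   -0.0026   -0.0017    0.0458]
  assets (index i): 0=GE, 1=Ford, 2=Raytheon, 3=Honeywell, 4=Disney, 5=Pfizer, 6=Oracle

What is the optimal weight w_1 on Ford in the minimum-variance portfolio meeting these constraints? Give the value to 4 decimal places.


x=Σ⁻¹μ = [3.0031  0.3065  1.9268  2.1396  0.9537  2.5500  2.0074]
y=Σ⁻¹𝟙 = [16.6217  5.6122  9.1651  27.5332  17.5221  28.9330  15.4461]
a=μᵀx=1.644570  b=𝟙ᵀx=12.886965  c=𝟙ᵀy=120.833319  D=ac−b²=32.645048
λ₁=(c·0.177−b)/D = (120.833319·0.177−12.886965)/32.645048 = 0.260393
λ₂=(a−b·0.177)/D = (1.644570−12.886965·0.177)/32.645048 = -0.019495
w* = 0.260393·x + -0.019495·y:
  w_0 = 0.260393·3.0031 + -0.019495·16.6217 = 0.4579  (GE)
  w_1 = 0.260393·0.3065 + -0.019495·5.6122 = -0.0296  (Ford)
  w_2 = 0.260393·1.9268 + -0.019495·9.1651 = 0.3230  (Raytheon)
  w_3 = 0.260393·2.1396 + -0.019495·27.5332 = 0.0204  (Honeywell)
  w_4 = 0.260393·0.9537 + -0.019495·17.5221 = -0.0933  (Disney)
  w_5 = 0.260393·2.5500 + -0.019495·28.9330 = 0.0999  (Pfizer)
  w_6 = 0.260393·2.0074 + -0.019495·15.4461 = 0.2216  (Oracle)
Σw_i=1.0000  μᵀw=0.1770
σ²=wᵀΣw=λ₁·μ_p+λ₂ = 0.260393·0.177 + -0.019495 = 0.026594 ≈ 0.0266

-0.0296


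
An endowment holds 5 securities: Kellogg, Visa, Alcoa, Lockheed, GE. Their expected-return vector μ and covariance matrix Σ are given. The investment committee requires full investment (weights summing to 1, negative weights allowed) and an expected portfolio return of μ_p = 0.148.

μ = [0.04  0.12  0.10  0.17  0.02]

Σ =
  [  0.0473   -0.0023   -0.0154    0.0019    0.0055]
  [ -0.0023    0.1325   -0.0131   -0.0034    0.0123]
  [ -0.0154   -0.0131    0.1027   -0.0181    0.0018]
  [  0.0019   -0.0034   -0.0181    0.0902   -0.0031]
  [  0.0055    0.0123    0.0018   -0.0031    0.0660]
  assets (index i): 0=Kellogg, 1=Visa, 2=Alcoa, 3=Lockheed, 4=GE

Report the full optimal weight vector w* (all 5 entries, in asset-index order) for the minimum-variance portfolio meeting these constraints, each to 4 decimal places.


0.0841  0.2439  0.3120  0.5131  -0.1531

x=Σ⁻¹μ = [1.3682  1.1542  1.7214  2.2459  0.0324]
y=Σ⁻¹𝟙 = [25.1876  8.9700  17.0479  14.7139  11.6070]
a=μᵀx=0.747827  b=𝟙ᵀx=6.522194  c=𝟙ᵀy=77.526432  D=ac−b²=15.437382
λ₁=(c·0.148−b)/D = (77.526432·0.148−6.522194)/15.437382 = 0.320762
λ₂=(a−b·0.148)/D = (0.747827−6.522194·0.148)/15.437382 = -0.014086
w* = 0.320762·x + -0.014086·y:
  w_0 = 0.320762·1.3682 + -0.014086·25.1876 = 0.0841  (Kellogg)
  w_1 = 0.320762·1.1542 + -0.014086·8.9700 = 0.2439  (Visa)
  w_2 = 0.320762·1.7214 + -0.014086·17.0479 = 0.3120  (Alcoa)
  w_3 = 0.320762·2.2459 + -0.014086·14.7139 = 0.5131  (Lockheed)
  w_4 = 0.320762·0.0324 + -0.014086·11.6070 = -0.1531  (GE)
Σw_i=1.0000  μᵀw=0.1480
σ²=wᵀΣw=λ₁·μ_p+λ₂ = 0.320762·0.148 + -0.014086 = 0.033386 ≈ 0.0334


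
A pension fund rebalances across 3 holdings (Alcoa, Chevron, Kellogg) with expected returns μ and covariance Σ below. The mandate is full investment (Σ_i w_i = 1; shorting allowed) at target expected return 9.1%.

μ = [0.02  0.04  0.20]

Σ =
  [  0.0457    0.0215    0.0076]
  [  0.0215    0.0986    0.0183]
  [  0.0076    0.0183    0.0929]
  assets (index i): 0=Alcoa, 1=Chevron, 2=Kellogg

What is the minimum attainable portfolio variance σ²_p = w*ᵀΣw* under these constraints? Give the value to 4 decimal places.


x=Σ⁻¹μ = [0.0859  -0.0117  2.1481]
y=Σ⁻¹𝟙 = [18.3306  4.5934  8.3598]
a=μᵀx=0.430876  b=𝟙ᵀx=2.222314  c=𝟙ᵀy=31.283798  D=ac−b²=8.540760
λ₁=(c·0.091−b)/D = (31.283798·0.091−2.222314)/8.540760 = 0.073121
λ₂=(a−b·0.091)/D = (0.430876−2.222314·0.091)/8.540760 = 0.026771
w* = 0.073121·x + 0.026771·y:
  w_0 = 0.073121·0.0859 + 0.026771·18.3306 = 0.4970  (Alcoa)
  w_1 = 0.073121·-0.0117 + 0.026771·4.5934 = 0.1221  (Chevron)
  w_2 = 0.073121·2.1481 + 0.026771·8.3598 = 0.3809  (Kellogg)
Σw_i=1.0000  μᵀw=0.0910
σ²=wᵀΣw=λ₁·μ_p+λ₂ = 0.073121·0.091 + 0.026771 = 0.033425 ≈ 0.0334

0.0334


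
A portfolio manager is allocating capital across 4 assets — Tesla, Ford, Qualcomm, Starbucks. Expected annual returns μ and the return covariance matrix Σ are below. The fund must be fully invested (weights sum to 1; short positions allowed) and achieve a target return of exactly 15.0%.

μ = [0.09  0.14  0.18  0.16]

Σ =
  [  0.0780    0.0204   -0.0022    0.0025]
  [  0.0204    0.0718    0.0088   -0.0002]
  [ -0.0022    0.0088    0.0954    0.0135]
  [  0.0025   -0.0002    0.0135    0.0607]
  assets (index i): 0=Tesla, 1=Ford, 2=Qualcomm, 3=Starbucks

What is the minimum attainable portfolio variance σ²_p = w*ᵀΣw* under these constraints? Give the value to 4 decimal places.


0.0248

g=Σ⁻¹μ = [0.7076  1.5796  1.4329  2.2933]
h=Σ⁻¹𝟙 = [9.9090  10.2043  7.7345  14.3798]
a=μᵀg=0.909674  b=𝟙ᵀg=6.013390  c=𝟙ᵀh=42.227575  D=ac−b²=2.252466
λ₁=(c·0.150−b)/D = (42.227575·0.150−6.013390)/2.252466 = 0.142398
λ₂=(a−b·0.150)/D = (0.909674−6.013390·0.150)/2.252466 = 0.003403
w* = 0.142398·g + 0.003403·h:
  w_0 = 0.142398·0.7076 + 0.003403·9.9090 = 0.1345  (Tesla)
  w_1 = 0.142398·1.5796 + 0.003403·10.2043 = 0.2597  (Ford)
  w_2 = 0.142398·1.4329 + 0.003403·7.7345 = 0.2304  (Qualcomm)
  w_3 = 0.142398·2.2933 + 0.003403·14.3798 = 0.3755  (Starbucks)
Σw_i=1.0000  μᵀw=0.1500
σ²=wᵀΣw=λ₁·μ_p+λ₂ = 0.142398·0.150 + 0.003403 = 0.024763 ≈ 0.0248
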